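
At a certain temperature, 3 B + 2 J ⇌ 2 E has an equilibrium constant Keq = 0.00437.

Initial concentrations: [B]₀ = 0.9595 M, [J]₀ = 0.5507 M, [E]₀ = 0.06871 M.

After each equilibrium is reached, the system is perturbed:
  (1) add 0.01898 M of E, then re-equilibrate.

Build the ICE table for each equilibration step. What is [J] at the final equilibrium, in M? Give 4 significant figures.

Q₀ = 0.01762 vs Keq = 0.00437 ⇒ Q>K, reverse
Step 1:
                   B          J          E
  I           0.9595     0.5507    0.06871
  C          0.04508    0.03005   -0.03005
  E            1.005     0.5808    0.03866
  solve Keq expr → x = -0.01503; check Q = 0.00437
Then add 0.01898 M of E.
Step 2:
                   B          J          E
  I            1.005     0.5808    0.05764
  C          0.02463    0.01642   -0.01642
  E            1.029     0.5972    0.04122
  solve Keq expr → x = -0.008208; check Q = 0.00437

[J]_eq = 0.5972 M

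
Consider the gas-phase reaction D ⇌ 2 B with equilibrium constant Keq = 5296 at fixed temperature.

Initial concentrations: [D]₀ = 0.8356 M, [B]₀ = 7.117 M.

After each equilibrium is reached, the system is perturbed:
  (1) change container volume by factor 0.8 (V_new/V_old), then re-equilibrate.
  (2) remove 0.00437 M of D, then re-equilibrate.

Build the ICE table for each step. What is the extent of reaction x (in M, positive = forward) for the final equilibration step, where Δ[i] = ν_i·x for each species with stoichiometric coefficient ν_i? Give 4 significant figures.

x = -0.004334 M

Q₀ = 60.62 vs Keq = 5296 ⇒ Q<K, forward
Step 1:
                  D         B
  I          0.8356     7.117
  C         -0.8211     1.642
  E         0.01449     8.759
  solve Keq expr → x = 0.8211; check Q = 5296
Then change container volume by factor 0.8 (V_new/V_old).
Step 2:
                  D         B
  I         0.01811     10.95
  C         0.00449  -0.00898
  E          0.0226     10.94
  solve Keq expr → x = -0.00449; check Q = 5296
Then remove 0.00437 M of D.
Step 3:
                  D         B
  I         0.01823     10.94
  C        0.004334 -0.008668
  E         0.02256     10.93
  solve Keq expr → x = -0.004334; check Q = 5296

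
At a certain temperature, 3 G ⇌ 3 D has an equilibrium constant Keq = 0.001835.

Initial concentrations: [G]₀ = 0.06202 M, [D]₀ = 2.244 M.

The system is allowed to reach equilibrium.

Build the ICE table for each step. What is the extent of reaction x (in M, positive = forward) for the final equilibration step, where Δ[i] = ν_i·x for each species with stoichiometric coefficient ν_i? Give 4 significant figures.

x = -0.6642 M

Q₀ = 4.7367e+04 vs Keq = 0.001835 ⇒ Q>K, reverse
Step 1:
                    G           D
  I           0.06202       2.244
  C             1.992      -1.992
  E             2.054      0.2515
  solve Keq expr → x = -0.6642; check Q = 0.001835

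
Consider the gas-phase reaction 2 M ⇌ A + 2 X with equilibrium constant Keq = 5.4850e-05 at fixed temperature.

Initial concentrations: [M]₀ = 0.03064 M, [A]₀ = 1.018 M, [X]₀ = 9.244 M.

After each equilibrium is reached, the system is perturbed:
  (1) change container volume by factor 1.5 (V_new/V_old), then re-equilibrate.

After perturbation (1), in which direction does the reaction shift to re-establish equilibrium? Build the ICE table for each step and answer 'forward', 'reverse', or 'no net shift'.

Q₀ = 9.2660e+04 vs Keq = 5.4850e-05 ⇒ Q>K, reverse
Step 1:
                   M          A          X
  Initial    0.03064      1.018      9.244
  Change       2.036     -1.018     -2.036
  Equil        2.067 4.5089e-06      7.208
  solve Keq expr → x = -1.018; check Q = 5.4850e-05
Then change container volume by factor 1.5 (V_new/V_old).
Step 2:
                   M          A          X
  Initial      1.378 3.0059e-06      4.805
  Change  -3.0059e-06 1.5029e-06 3.0059e-06
  Equil        1.378 4.5089e-06      4.805
  solve Keq expr → x = 1.5029e-06; check Q = 5.4850e-05

Direction: forward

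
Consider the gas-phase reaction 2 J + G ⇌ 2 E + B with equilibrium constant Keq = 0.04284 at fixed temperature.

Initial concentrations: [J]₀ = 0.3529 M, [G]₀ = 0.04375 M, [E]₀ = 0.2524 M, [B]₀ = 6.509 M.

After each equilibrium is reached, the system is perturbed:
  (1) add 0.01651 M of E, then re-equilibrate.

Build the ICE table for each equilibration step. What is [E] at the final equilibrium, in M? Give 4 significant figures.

[E]_eq = 0.0202 M

Q₀ = 76.1 vs Keq = 0.04284 ⇒ Q>K, reverse
Step 1:
                    J           G           E           B
  init         0.3529     0.04375      0.2524       6.509
  Δ            0.2332      0.1166     -0.2332     -0.1166
  eq           0.5861      0.1603     0.01921       6.392
  solve Keq expr → x = -0.1166; check Q = 0.04284
Then add 0.01651 M of E.
Step 2:
                    J           G           E           B
  init         0.5861      0.1603     0.03572       6.392
  Δ           0.01552    0.007759    -0.01552   -0.007759
  eq           0.6016      0.1681      0.0202       6.385
  solve Keq expr → x = -0.007759; check Q = 0.04284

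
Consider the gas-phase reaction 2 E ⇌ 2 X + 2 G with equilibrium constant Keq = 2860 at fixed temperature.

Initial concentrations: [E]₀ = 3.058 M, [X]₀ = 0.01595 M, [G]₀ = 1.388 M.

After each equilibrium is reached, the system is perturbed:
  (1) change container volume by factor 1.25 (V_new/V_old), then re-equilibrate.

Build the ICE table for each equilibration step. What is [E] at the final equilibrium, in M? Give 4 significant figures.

Q₀ = 5.2411e-05 vs Keq = 2860 ⇒ Q<K, forward
Step 1:
                  E         X         G
  init        3.058   0.01595     1.388
  Δ          -2.833     2.833     2.833
  eq         0.2249     2.849     4.221
  solve Keq expr → x = 1.417; check Q = 2860
Then change container volume by factor 1.25 (V_new/V_old).
Step 2:
                  E         X         G
  init       0.1799     2.279     3.377
  Δ        -0.03252   0.03252   0.03252
  eq         0.1474     2.312     3.409
  solve Keq expr → x = 0.01626; check Q = 2860

[E]_eq = 0.1474 M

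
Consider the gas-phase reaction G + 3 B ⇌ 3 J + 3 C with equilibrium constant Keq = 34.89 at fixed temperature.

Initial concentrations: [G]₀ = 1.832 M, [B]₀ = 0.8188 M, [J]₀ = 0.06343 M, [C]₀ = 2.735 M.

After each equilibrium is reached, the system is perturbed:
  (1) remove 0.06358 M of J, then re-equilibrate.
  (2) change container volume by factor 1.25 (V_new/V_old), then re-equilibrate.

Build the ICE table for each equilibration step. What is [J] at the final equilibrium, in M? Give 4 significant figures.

[J]_eq = 0.3821 M

Q₀ = 0.005192 vs Keq = 34.89 ⇒ Q<K, forward
Step 1:
                   G          B          J          C
  Initial      1.832     0.8188    0.06343      2.735
  Change     -0.1412    -0.4236     0.4236     0.4236
  Equil        1.691     0.3952      0.487      3.159
  solve Keq expr → x = 0.1412; check Q = 34.89
Then remove 0.06358 M of J.
Step 2:
                   G          B          J          C
  Initial      1.691     0.3952     0.4235      3.159
  Change   -0.008813   -0.02644    0.02644    0.02644
  Equil        1.682     0.3687     0.4499      3.185
  solve Keq expr → x = 0.008813; check Q = 34.89
Then change container volume by factor 1.25 (V_new/V_old).
Step 3:
                   G          B          J          C
  Initial      1.346      0.295     0.3599      2.548
  Change   -0.007408   -0.02222    0.02222    0.02222
  Equil        1.338     0.2728     0.3821       2.57
  solve Keq expr → x = 0.007408; check Q = 34.89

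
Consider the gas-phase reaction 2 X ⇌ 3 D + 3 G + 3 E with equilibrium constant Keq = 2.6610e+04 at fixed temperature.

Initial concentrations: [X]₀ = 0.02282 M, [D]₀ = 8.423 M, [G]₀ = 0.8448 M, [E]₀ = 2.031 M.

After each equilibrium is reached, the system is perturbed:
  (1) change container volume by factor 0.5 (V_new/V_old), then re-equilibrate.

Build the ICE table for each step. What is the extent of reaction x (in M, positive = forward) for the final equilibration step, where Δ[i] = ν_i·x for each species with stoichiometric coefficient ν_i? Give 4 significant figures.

x = -0.2283 M

Q₀ = 5.7964e+06 vs Keq = 2.6610e+04 ⇒ Q>K, reverse
Step 1:
                   X          D          G          E
  I          0.02282      8.423     0.8448      2.031
  C           0.1487    -0.2231    -0.2231    -0.2231
  E           0.1715        8.2     0.6217      1.808
  solve Keq expr → x = -0.07436; check Q = 2.6610e+04
Then change container volume by factor 0.5 (V_new/V_old).
Step 2:
                   X          D          G          E
  I           0.3431       16.4      1.243      3.616
  C           0.4567     -0.685     -0.685     -0.685
  E           0.7997      15.71     0.5585      2.931
  solve Keq expr → x = -0.2283; check Q = 2.6610e+04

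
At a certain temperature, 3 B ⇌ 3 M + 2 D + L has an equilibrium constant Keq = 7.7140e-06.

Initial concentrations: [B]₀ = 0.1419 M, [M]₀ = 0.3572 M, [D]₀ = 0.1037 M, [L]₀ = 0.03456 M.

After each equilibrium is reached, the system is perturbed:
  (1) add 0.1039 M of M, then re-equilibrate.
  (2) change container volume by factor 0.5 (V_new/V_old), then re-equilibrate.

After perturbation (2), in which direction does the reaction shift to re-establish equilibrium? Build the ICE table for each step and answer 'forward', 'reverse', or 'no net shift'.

Direction: reverse

Q₀ = 0.005928 vs Keq = 7.7140e-06 ⇒ Q>K, reverse
Step 1:
                   B          M          D          L
  Initial     0.1419     0.3572     0.1037    0.03456
  Change     0.09386   -0.09386   -0.06257   -0.03129
  Equil       0.2358     0.2633    0.04113   0.003273
  solve Keq expr → x = -0.03129; check Q = 7.7140e-06
Then add 0.1039 M of M.
Step 2:
                   B          M          D          L
  Initial     0.2358     0.3672    0.04113   0.003273
  Change    0.005048  -0.005048  -0.003366  -0.001683
  Equil       0.2408     0.3622    0.03776    0.00159
  solve Keq expr → x = -0.001683; check Q = 7.7140e-06
Then change container volume by factor 0.5 (V_new/V_old).
Step 3:
                   B          M          D          L
  Initial     0.4816     0.7244    0.07552    0.00318
  Change    0.008039  -0.008039  -0.005359   -0.00268
  Equil       0.4897     0.7163    0.07016 5.0050e-04
  solve Keq expr → x = -0.00268; check Q = 7.7140e-06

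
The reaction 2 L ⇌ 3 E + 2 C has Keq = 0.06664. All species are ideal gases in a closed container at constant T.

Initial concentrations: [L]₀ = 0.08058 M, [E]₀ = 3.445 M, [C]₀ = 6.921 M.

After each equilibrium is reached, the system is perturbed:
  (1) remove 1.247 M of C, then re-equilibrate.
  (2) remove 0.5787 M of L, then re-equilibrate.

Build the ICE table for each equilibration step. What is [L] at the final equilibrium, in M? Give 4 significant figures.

Q₀ = 3.0161e+05 vs Keq = 0.06664 ⇒ Q>K, reverse
Step 1:
                    L           E           C
  init        0.08058       3.445       6.921
  Δ             2.135      -3.202      -2.135
  eq            2.216      0.2426       4.786
  solve Keq expr → x = -1.067; check Q = 0.06664
Then remove 1.247 M of C.
Step 2:
                    L           E           C
  init          2.216      0.2426       3.539
  Δ          -0.03289     0.04933     0.03289
  eq            2.183      0.2919       3.572
  solve Keq expr → x = 0.01644; check Q = 0.06664
Then remove 0.5787 M of L.
Step 3:
                    L           E           C
  init          1.604      0.2919       3.572
  Δ           0.03297    -0.04946    -0.03297
  eq            1.637      0.2425       3.539
  solve Keq expr → x = -0.01649; check Q = 0.06664

[L]_eq = 1.637 M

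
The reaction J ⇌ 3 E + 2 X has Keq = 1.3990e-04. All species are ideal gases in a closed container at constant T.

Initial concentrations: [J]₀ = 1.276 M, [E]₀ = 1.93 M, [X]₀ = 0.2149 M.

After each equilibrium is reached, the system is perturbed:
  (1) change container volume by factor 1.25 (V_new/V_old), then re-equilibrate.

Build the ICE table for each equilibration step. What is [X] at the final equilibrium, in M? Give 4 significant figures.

Q₀ = 0.2602 vs Keq = 1.3990e-04 ⇒ Q>K, reverse
Step 1:
                  J         E         X
  init        1.276      1.93    0.2149
  Δ          0.1041   -0.3122   -0.2081
  eq           1.38     1.618  0.006753
  solve Keq expr → x = -0.1041; check Q = 1.3990e-04
Then change container volume by factor 1.25 (V_new/V_old).
Step 2:
                  J         E         X
  init        1.104     1.294  0.005402
  Δ       -0.001495  0.004484  0.002989
  eq          1.103     1.299  0.008392
  solve Keq expr → x = 0.001495; check Q = 1.3990e-04

[X]_eq = 0.008392 M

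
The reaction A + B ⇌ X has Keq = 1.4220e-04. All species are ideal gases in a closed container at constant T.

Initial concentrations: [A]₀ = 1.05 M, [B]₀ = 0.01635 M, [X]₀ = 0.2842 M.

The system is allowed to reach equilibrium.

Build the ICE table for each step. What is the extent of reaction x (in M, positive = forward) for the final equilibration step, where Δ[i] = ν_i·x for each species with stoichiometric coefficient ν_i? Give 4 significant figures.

x = -0.2841 M

Q₀ = 16.55 vs Keq = 1.4220e-04 ⇒ Q>K, reverse
Step 1:
                  A         B         X
  Initial      1.05   0.01635    0.2842
  Change     0.2841    0.2841   -0.2841
  Equil       1.334    0.3005 5.7008e-05
  solve Keq expr → x = -0.2841; check Q = 1.4220e-04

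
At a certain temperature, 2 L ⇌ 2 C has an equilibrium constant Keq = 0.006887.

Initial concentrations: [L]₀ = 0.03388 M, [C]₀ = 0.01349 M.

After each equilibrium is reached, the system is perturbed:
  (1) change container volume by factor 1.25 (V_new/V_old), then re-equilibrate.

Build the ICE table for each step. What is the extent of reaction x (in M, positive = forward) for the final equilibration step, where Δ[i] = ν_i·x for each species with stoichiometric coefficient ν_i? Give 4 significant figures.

Q₀ = 0.1585 vs Keq = 0.006887 ⇒ Q>K, reverse
Step 1:
                  L         C
  init      0.03388   0.01349
  Δ         0.00986  -0.00986
  eq        0.04374   0.00363
  solve Keq expr → x = -0.00493; check Q = 0.006887
Then change container volume by factor 1.25 (V_new/V_old).
Step 2:
                  L         C
  init      0.03499  0.002904
  Δ               0         0
  eq        0.03499  0.002904
  solve Keq expr → x = 0; check Q = 0.006887

x = 0 M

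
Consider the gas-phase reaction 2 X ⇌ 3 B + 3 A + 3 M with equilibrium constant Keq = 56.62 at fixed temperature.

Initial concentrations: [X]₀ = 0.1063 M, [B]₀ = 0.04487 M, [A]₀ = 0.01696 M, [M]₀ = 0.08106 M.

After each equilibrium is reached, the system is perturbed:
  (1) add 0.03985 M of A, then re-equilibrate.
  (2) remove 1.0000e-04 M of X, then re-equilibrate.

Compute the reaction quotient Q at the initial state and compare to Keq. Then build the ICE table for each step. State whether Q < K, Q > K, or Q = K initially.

Q₀ = 2.0773e-11 vs Keq = 56.62 ⇒ Q<K, forward
Step 1:
                   X          B          A          M
  Initial     0.1063    0.04487    0.01696    0.08106
  Change     -0.1062     0.1593     0.1593     0.1593
  Equil   1.0689e-04     0.2042     0.1762     0.2403
  solve Keq expr → x = 0.0531; check Q = 56.62
Then add 0.03985 M of A.
Step 2:
                   X          B          A          M
  Initial 1.0689e-04     0.2042     0.2161     0.2403
  Change  3.8059e-05 -5.7088e-05 -5.7088e-05 -5.7088e-05
  Equil   1.4495e-04     0.2041      0.216     0.2403
  solve Keq expr → x = -1.9029e-05; check Q = 56.62
Then remove 1.0000e-04 M of X.
Step 3:
                   X          B          A          M
  Initial 4.4946e-05     0.2041      0.216     0.2403
  Change  9.9556e-05 -1.4933e-04 -1.4933e-04 -1.4933e-04
  Equil   1.4450e-04      0.204     0.2159     0.2401
  solve Keq expr → x = -4.9778e-05; check Q = 56.62

Q₀ = 2.0773e-11; Q < K (proceeds forward)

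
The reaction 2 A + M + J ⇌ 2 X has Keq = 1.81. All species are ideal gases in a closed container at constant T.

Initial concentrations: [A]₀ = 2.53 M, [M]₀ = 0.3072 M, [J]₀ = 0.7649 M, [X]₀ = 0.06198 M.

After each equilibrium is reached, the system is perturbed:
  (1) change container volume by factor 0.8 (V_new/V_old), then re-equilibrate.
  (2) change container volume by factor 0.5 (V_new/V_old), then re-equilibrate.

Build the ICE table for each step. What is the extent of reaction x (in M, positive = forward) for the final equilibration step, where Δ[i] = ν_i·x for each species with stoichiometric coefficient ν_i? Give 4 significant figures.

x = 0.08665 M

Q₀ = 0.002554 vs Keq = 1.81 ⇒ Q<K, forward
Step 1:
                  A         M         J         X
  init         2.53    0.3072    0.7649   0.06198
  Δ          -0.473   -0.2365   -0.2365     0.473
  eq          2.057   0.07071    0.5284     0.535
  solve Keq expr → x = 0.2365; check Q = 1.81
Then change container volume by factor 0.8 (V_new/V_old).
Step 2:
                  A         M         J         X
  init        2.571   0.08839    0.6605    0.6687
  Δ        -0.04098  -0.02049  -0.02049   0.04098
  eq           2.53    0.0679      0.64    0.7097
  solve Keq expr → x = 0.02049; check Q = 1.81
Then change container volume by factor 0.5 (V_new/V_old).
Step 3:
                  A         M         J         X
  init        5.061    0.1358      1.28     1.419
  Δ         -0.1733  -0.08665  -0.08665    0.1733
  eq          4.887   0.04916     1.193     1.593
  solve Keq expr → x = 0.08665; check Q = 1.81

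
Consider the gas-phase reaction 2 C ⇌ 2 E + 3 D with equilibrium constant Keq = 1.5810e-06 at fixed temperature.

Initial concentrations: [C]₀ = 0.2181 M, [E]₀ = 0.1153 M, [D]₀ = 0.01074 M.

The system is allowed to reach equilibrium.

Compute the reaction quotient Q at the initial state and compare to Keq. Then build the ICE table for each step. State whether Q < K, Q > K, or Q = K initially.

Q₀ = 3.4623e-07; Q < K (proceeds forward)

Q₀ = 3.4623e-07 vs Keq = 1.5810e-06 ⇒ Q<K, forward
Step 1:
                  C         E         D
  I          0.2181    0.1153   0.01074
  C       -0.004281  0.004281  0.006422
  E          0.2138    0.1196   0.01716
  solve Keq expr → x = 0.002141; check Q = 1.5810e-06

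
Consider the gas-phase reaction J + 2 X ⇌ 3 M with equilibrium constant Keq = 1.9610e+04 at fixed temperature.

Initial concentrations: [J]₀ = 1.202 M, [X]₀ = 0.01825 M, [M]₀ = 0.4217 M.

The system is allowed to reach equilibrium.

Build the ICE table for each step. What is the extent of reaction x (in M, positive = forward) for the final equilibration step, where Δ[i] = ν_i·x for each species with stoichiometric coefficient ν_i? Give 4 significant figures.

x = 0.008151 M

Q₀ = 187.3 vs Keq = 1.9610e+04 ⇒ Q<K, forward
Step 1:
                  J         X         M
  Initial     1.202   0.01825    0.4217
  Change  -0.008151   -0.0163   0.02445
  Equil       1.194  0.001948    0.4462
  solve Keq expr → x = 0.008151; check Q = 1.9610e+04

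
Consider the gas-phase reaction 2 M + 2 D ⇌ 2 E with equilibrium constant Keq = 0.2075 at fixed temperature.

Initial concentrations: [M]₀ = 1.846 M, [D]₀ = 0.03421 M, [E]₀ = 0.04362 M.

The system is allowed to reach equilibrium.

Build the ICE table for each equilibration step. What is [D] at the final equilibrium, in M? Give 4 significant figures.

Q₀ = 0.4771 vs Keq = 0.2075 ⇒ Q>K, reverse
Step 1:
                    M           D           E
  I             1.846     0.03421     0.04362
  C          0.007985    0.007985   -0.007985
  E             1.854      0.0422     0.03563
  solve Keq expr → x = -0.003993; check Q = 0.2075

[D]_eq = 0.0422 M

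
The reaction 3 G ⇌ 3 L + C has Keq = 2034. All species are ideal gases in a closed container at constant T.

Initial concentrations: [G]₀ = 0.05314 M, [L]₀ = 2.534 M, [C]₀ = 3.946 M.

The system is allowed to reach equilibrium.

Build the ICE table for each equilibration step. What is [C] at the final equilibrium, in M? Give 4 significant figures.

Q₀ = 4.2787e+05 vs Keq = 2034 ⇒ Q>K, reverse
Step 1:
                  G         L         C
  Initial   0.05314     2.534     3.946
  Change     0.2321   -0.2321  -0.07736
  Equil      0.2852     2.302     3.869
  solve Keq expr → x = -0.07736; check Q = 2034

[C]_eq = 3.869 M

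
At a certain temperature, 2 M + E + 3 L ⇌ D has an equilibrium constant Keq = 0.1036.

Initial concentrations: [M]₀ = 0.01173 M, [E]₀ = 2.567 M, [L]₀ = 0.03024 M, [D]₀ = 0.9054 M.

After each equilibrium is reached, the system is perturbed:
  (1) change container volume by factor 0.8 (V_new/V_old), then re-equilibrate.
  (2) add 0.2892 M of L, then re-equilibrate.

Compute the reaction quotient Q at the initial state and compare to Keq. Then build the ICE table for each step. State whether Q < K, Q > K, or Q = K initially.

Q₀ = 9.2699e+07; Q > K (proceeds reverse)

Q₀ = 9.2699e+07 vs Keq = 0.1036 ⇒ Q>K, reverse
Step 1:
                    M           E           L           D
  init        0.01173       2.567     0.03024      0.9054
  Δ            0.8409      0.4205       1.261     -0.4205
  eq           0.8527       2.987       1.292      0.4849
  solve Keq expr → x = -0.4205; check Q = 0.1036
Then change container volume by factor 0.8 (V_new/V_old).
Step 2:
                    M           E           L           D
  init          1.066       3.734       1.615      0.6062
  Δ           -0.1852    -0.09262     -0.2779     0.09262
  eq           0.8806       3.642       1.337      0.6988
  solve Keq expr → x = 0.09262; check Q = 0.1036
Then add 0.2892 M of L.
Step 3:
                    M           E           L           D
  init         0.8806       3.642       1.626      0.6988
  Δ          -0.09581    -0.04791     -0.1437     0.04791
  eq           0.7848       3.594       1.482      0.7467
  solve Keq expr → x = 0.04791; check Q = 0.1036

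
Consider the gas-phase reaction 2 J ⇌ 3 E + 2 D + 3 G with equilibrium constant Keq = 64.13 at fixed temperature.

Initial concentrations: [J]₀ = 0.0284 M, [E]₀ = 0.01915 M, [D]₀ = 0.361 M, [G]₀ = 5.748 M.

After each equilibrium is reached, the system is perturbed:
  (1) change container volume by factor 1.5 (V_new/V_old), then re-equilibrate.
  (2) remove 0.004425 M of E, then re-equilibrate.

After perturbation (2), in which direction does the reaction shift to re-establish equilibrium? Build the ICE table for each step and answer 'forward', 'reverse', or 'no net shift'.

Q₀ = 0.2155 vs Keq = 64.13 ⇒ Q<K, forward
Step 1:
                   J          E          D          G
  init        0.0284    0.01915      0.361      5.748
  Δ         -0.02089    0.03133    0.02089    0.03133
  eq        0.007514    0.05048     0.3819      5.779
  solve Keq expr → x = 0.01044; check Q = 64.13
Then change container volume by factor 1.5 (V_new/V_old).
Step 2:
                   J          E          D          G
  init      0.005009    0.03365     0.2546      3.853
  Δ        -0.003173    0.00476   0.003173    0.00476
  eq        0.001836    0.03841     0.2578      3.858
  solve Keq expr → x = 0.001587; check Q = 64.13
Then remove 0.004425 M of E.
Step 3:
                   J          E          D          G
  init      0.001836    0.03399     0.2578      3.858
  Δ       -2.7782e-04 4.1673e-04 2.7782e-04 4.1673e-04
  eq        0.001558     0.0344      0.258      3.858
  solve Keq expr → x = 1.3891e-04; check Q = 64.13

Direction: forward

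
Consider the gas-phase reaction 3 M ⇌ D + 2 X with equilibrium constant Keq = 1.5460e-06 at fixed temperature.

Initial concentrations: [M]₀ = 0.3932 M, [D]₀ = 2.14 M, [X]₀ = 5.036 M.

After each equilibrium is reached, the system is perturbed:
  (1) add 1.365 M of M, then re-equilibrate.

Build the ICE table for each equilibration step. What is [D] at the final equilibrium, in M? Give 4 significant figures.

[D]_eq = 0.001466 M

Q₀ = 892.8 vs Keq = 1.5460e-06 ⇒ Q>K, reverse
Step 1:
                   M          D          X
  Initial     0.3932       2.14      5.036
  Change       6.417     -2.139     -4.278
  Equil        6.811 8.5070e-04     0.7577
  solve Keq expr → x = -2.139; check Q = 1.5460e-06
Then add 1.365 M of M.
Step 2:
                   M          D          X
  Initial      8.176 8.5070e-04     0.7577
  Change   -0.001845 6.1510e-04    0.00123
  Equil        8.174   0.001466     0.7589
  solve Keq expr → x = 6.1510e-04; check Q = 1.5460e-06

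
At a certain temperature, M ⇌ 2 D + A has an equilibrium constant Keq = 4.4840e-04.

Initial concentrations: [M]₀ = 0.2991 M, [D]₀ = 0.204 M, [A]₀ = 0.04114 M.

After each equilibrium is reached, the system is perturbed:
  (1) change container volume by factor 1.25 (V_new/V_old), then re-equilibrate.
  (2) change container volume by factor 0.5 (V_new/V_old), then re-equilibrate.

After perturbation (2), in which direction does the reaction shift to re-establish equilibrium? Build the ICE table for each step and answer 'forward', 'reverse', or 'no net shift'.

Q₀ = 0.005724 vs Keq = 4.4840e-04 ⇒ Q>K, reverse
Step 1:
                    M           D           A
  I            0.2991       0.204     0.04114
  C           0.03326    -0.06651    -0.03326
  E            0.3324      0.1375    0.007884
  solve Keq expr → x = -0.03326; check Q = 4.4840e-04
Then change container volume by factor 1.25 (V_new/V_old).
Step 2:
                    M           D           A
  I            0.2659        0.11    0.006307
  C         -0.002593    0.005185    0.002593
  E            0.2633      0.1152      0.0089
  solve Keq expr → x = 0.002593; check Q = 4.4840e-04
Then change container volume by factor 0.5 (V_new/V_old).
Step 3:
                    M           D           A
  I            0.5266      0.2304      0.0178
  C           0.01211    -0.02423    -0.01211
  E            0.5387      0.2061    0.005685
  solve Keq expr → x = -0.01211; check Q = 4.4840e-04

Direction: reverse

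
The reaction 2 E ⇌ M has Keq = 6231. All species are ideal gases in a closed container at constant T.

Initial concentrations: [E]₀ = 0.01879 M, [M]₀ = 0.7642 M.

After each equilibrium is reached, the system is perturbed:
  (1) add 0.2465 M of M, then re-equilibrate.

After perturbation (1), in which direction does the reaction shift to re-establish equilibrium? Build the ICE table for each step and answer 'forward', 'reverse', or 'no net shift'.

Q₀ = 2164 vs Keq = 6231 ⇒ Q<K, forward
Step 1:
                   E          M
  init       0.01879     0.7642
  Δ        -0.007688   0.003844
  eq          0.0111      0.768
  solve Keq expr → x = 0.003844; check Q = 6231
Then add 0.2465 M of M.
Step 2:
                   E          M
  init        0.0111      1.015
  Δ         0.001653 -8.2632e-04
  eq         0.01275      1.014
  solve Keq expr → x = -8.2632e-04; check Q = 6231

Direction: reverse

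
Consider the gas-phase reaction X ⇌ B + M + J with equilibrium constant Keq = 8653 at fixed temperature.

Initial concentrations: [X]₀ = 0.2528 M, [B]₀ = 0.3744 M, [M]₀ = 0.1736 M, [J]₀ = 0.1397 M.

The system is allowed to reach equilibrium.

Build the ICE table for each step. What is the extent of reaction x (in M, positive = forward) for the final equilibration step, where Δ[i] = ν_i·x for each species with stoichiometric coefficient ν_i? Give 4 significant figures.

Q₀ = 0.03592 vs Keq = 8653 ⇒ Q<K, forward
Step 1:
                  X         B         M         J
  Initial    0.2528    0.3744    0.1736    0.1397
  Change    -0.2528    0.2528    0.2528    0.2528
  Equil   1.2130e-05    0.6272    0.4264    0.3925
  solve Keq expr → x = 0.2528; check Q = 8653

x = 0.2528 M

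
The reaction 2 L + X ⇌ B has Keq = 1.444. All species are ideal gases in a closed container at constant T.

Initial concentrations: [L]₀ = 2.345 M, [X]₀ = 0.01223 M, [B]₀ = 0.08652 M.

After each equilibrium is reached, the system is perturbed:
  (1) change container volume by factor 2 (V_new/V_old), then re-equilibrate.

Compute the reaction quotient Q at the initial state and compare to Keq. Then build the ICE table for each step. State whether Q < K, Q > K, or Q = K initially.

Q₀ = 1.286 vs Keq = 1.444 ⇒ Q<K, forward
Step 1:
                   L          X          B
  I            2.345    0.01223    0.08652
  C        -0.002331  -0.001165   0.001165
  E            2.343    0.01106    0.08769
  solve Keq expr → x = 0.001165; check Q = 1.444
Then change container volume by factor 2 (V_new/V_old).
Step 2:
                   L          X          B
  I            1.171   0.005532    0.04384
  C          0.02127    0.01064   -0.01064
  E            1.193    0.01617    0.03321
  solve Keq expr → x = -0.01064; check Q = 1.444

Q₀ = 1.286; Q < K (proceeds forward)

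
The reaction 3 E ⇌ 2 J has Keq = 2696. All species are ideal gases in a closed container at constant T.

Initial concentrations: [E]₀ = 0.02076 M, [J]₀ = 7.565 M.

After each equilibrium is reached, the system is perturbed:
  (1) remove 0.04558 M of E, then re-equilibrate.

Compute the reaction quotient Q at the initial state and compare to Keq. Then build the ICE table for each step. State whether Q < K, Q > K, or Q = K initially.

Q₀ = 6.3964e+06; Q > K (proceeds reverse)

Q₀ = 6.3964e+06 vs Keq = 2696 ⇒ Q>K, reverse
Step 1:
                    E           J
  I           0.02076       7.565
  C             0.252      -0.168
  E            0.2728       7.397
  solve Keq expr → x = -0.084; check Q = 2696
Then remove 0.04558 M of E.
Step 2:
                    E           J
  I            0.2272       7.397
  C           0.04484     -0.0299
  E             0.272       7.367
  solve Keq expr → x = -0.01495; check Q = 2696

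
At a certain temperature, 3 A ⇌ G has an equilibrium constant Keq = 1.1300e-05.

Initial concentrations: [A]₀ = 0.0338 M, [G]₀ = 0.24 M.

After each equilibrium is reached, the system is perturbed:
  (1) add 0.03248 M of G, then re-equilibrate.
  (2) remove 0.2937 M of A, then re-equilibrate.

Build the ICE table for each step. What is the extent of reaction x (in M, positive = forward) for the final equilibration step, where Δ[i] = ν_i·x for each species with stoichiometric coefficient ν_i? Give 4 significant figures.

Q₀ = 6215 vs Keq = 1.1300e-05 ⇒ Q>K, reverse
Step 1:
                    A           G
  Initial      0.0338        0.24
  Change         0.72       -0.24
  Equil        0.7538  4.8397e-06
  solve Keq expr → x = -0.24; check Q = 1.1300e-05
Then add 0.03248 M of G.
Step 2:
                    A           G
  Initial      0.7538     0.03248
  Change      0.09743    -0.03248
  Equil        0.8512  6.9695e-06
  solve Keq expr → x = -0.03248; check Q = 1.1300e-05
Then remove 0.2937 M of A.
Step 3:
                    A           G
  Initial      0.5575  6.9695e-06
  Change   1.5033e-05 -5.0112e-06
  Equil        0.5575  1.9584e-06
  solve Keq expr → x = -5.0112e-06; check Q = 1.1300e-05

x = -5.0112e-06 M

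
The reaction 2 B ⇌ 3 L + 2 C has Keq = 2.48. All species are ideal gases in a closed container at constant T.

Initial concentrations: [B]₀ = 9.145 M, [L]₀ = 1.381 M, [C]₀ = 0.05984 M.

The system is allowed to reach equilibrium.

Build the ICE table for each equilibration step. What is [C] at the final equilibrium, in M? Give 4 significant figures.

Q₀ = 1.1277e-04 vs Keq = 2.48 ⇒ Q<K, forward
Step 1:
                   B          L          C
  init         9.145      1.381    0.05984
  Δ            -1.58       2.37       1.58
  eq           7.565      3.751       1.64
  solve Keq expr → x = 0.79; check Q = 2.48

[C]_eq = 1.64 M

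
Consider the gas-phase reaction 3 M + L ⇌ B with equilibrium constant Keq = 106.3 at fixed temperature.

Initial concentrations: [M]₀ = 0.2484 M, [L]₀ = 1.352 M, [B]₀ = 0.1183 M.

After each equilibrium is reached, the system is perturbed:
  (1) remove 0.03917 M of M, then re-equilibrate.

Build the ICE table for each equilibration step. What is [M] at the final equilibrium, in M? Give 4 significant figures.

[M]_eq = 0.1032 M

Q₀ = 5.709 vs Keq = 106.3 ⇒ Q<K, forward
Step 1:
                  M         L         B
  init       0.2484     1.352    0.1183
  Δ         -0.1423  -0.04743   0.04743
  eq         0.1061     1.305    0.1657
  solve Keq expr → x = 0.04743; check Q = 106.3
Then remove 0.03917 M of M.
Step 2:
                  M         L         B
  init      0.06695     1.305    0.1657
  Δ         0.03621   0.01207  -0.01207
  eq         0.1032     1.317    0.1537
  solve Keq expr → x = -0.01207; check Q = 106.3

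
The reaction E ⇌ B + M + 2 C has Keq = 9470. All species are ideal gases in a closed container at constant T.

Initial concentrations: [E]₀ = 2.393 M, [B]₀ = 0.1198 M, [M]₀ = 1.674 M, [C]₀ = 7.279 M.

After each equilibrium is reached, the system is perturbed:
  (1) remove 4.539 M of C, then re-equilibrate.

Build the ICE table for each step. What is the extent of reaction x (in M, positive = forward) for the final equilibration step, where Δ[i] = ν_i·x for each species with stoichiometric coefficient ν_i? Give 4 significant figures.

Q₀ = 4.44 vs Keq = 9470 ⇒ Q<K, forward
Step 1:
                    E           B           M           C
  I             2.393      0.1198       1.674       7.279
  C            -2.256       2.256       2.256       4.512
  E            0.1371       2.376        3.93       11.79
  solve Keq expr → x = 2.256; check Q = 9470
Then remove 4.539 M of C.
Step 2:
                    E           B           M           C
  I            0.1371       2.376        3.93       7.252
  C          -0.07994     0.07994     0.07994      0.1599
  E           0.05712       2.456        4.01       7.412
  solve Keq expr → x = 0.07994; check Q = 9470

x = 0.07994 M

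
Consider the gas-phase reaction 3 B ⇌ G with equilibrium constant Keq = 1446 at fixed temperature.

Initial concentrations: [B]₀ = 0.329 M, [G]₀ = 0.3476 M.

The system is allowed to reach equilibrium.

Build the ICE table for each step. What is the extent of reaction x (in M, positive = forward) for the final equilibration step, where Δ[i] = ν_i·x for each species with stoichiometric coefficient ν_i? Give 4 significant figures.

Q₀ = 9.761 vs Keq = 1446 ⇒ Q<K, forward
Step 1:
                    B           G
  I             0.329      0.3476
  C            -0.262     0.08733
  E             0.067      0.4349
  solve Keq expr → x = 0.08733; check Q = 1446

x = 0.08733 M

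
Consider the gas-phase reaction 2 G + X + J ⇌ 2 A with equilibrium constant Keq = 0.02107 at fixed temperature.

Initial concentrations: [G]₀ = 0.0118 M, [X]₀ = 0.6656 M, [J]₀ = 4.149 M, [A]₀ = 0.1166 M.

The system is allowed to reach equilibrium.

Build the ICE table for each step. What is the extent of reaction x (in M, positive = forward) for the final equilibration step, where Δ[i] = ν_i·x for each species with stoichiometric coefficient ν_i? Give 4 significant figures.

x = -0.04543 M

Q₀ = 35.36 vs Keq = 0.02107 ⇒ Q>K, reverse
Step 1:
                   G          X          J          A
  I           0.0118     0.6656      4.149     0.1166
  C          0.09086    0.04543    0.04543   -0.09086
  E           0.1027      0.711      4.194    0.02574
  solve Keq expr → x = -0.04543; check Q = 0.02107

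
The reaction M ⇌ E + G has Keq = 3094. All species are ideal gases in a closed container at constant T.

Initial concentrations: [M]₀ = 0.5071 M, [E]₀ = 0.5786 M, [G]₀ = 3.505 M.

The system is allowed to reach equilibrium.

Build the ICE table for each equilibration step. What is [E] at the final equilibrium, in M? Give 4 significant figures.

[E]_eq = 1.084 M

Q₀ = 3.999 vs Keq = 3094 ⇒ Q<K, forward
Step 1:
                  M         E         G
  Initial    0.5071    0.5786     3.505
  Change    -0.5057    0.5057    0.5057
  Equil    0.001406     1.084     4.011
  solve Keq expr → x = 0.5057; check Q = 3094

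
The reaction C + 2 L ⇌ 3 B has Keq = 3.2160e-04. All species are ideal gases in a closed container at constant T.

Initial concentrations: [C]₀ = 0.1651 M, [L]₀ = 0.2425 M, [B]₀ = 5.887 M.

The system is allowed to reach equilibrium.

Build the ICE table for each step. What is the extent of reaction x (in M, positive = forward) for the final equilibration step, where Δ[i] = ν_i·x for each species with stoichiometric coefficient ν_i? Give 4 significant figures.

x = -1.889 M

Q₀ = 2.1014e+04 vs Keq = 3.2160e-04 ⇒ Q>K, reverse
Step 1:
                  C         L         B
  init       0.1651    0.2425     5.887
  Δ           1.889     3.778    -5.667
  eq          2.054      4.02    0.2202
  solve Keq expr → x = -1.889; check Q = 3.2160e-04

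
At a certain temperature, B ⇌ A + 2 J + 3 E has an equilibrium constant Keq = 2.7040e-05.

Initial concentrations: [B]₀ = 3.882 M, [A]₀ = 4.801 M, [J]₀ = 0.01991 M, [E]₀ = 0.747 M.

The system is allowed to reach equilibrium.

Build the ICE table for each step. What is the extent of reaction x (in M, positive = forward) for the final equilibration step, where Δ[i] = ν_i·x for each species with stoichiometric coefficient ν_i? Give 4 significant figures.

Q₀ = 2.0435e-04 vs Keq = 2.7040e-05 ⇒ Q>K, reverse
Step 1:
                   B          A          J          E
  init         3.882      4.801    0.01991      0.747
  Δ         0.006189  -0.006189   -0.01238   -0.01857
  eq           3.888      4.795   0.007532     0.7284
  solve Keq expr → x = -0.006189; check Q = 2.7040e-05

x = -0.006189 M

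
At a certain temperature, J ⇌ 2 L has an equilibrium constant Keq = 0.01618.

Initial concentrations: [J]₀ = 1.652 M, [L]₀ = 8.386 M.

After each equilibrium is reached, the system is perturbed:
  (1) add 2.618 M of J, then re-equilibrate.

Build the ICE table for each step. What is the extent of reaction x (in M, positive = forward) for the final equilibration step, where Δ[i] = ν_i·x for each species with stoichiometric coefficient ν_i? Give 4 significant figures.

Q₀ = 42.57 vs Keq = 0.01618 ⇒ Q>K, reverse
Step 1:
                    J           L
  init          1.652       8.386
  Δ             4.041      -8.082
  eq            5.693      0.3035
  solve Keq expr → x = -4.041; check Q = 0.01618
Then add 2.618 M of J.
Step 2:
                    J           L
  init          8.311      0.3035
  Δ          -0.03126     0.06251
  eq             8.28       0.366
  solve Keq expr → x = 0.03126; check Q = 0.01618

x = 0.03126 M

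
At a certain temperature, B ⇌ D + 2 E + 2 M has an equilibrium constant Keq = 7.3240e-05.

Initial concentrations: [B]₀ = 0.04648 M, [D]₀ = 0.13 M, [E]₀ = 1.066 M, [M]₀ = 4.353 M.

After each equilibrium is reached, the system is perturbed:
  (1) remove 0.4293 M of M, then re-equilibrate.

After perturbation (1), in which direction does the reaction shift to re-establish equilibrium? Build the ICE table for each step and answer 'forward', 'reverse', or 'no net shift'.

Direction: forward

Q₀ = 60.22 vs Keq = 7.3240e-05 ⇒ Q>K, reverse
Step 1:
                  B         D         E         M
  Initial   0.04648      0.13     1.066     4.353
  Change       0.13     -0.13     -0.26     -0.26
  Equil      0.1765 1.1876e-06     0.806     4.093
  solve Keq expr → x = -0.13; check Q = 7.3240e-05
Then remove 0.4293 M of M.
Step 2:
                  B         D         E         M
  Initial    0.1765 1.1876e-06     0.806     3.664
  Change  -2.9463e-07 2.9463e-07 5.8926e-07 5.8926e-07
  Equil      0.1765 1.4823e-06     0.806     3.664
  solve Keq expr → x = 2.9463e-07; check Q = 7.3240e-05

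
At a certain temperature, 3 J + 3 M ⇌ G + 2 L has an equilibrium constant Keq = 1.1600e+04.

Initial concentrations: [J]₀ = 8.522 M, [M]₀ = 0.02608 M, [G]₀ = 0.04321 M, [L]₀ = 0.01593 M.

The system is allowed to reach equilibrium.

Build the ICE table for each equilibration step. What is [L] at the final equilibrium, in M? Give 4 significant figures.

Q₀ = 9.9878e-04 vs Keq = 1.1600e+04 ⇒ Q<K, forward
Step 1:
                  J         M         G         L
  Initial     8.522   0.02608   0.04321   0.01593
  Change   -0.02588  -0.02588  0.008627   0.01725
  Equil       8.496 2.0019e-04   0.05184   0.03318
  solve Keq expr → x = 0.008627; check Q = 1.1600e+04

[L]_eq = 0.03318 M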